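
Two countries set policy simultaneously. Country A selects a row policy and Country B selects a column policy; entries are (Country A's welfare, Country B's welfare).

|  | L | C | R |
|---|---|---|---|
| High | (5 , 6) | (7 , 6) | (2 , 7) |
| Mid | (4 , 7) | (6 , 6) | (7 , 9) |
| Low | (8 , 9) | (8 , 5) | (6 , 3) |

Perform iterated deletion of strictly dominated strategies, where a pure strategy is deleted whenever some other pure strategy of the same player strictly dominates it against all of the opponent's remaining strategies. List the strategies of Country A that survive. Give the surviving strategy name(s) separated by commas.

Mid, Low

Row High is eliminated: Low beats it against every remaining column (L: 8>5, C: 8>7, R: 6>2).
Column C is eliminated: L beats it against every remaining row (Mid: 7>6, Low: 9>5).
Among the remaining strategies, none is strictly dominated by another pure strategy of the same player, so the elimination stops.
Surviving strategies — Country A: {Mid, Low}; Country B: {L, R}.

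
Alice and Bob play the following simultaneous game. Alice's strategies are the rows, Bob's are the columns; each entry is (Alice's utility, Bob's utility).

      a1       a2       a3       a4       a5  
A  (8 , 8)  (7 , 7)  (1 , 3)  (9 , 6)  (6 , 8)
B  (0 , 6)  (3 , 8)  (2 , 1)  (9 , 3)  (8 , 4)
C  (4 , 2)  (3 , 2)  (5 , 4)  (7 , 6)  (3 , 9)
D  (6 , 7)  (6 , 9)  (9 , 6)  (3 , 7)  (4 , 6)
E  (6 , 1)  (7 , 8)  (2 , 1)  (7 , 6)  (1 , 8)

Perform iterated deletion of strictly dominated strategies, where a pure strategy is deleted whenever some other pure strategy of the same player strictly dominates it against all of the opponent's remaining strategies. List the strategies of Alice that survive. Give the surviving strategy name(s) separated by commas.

Column a3 is eliminated: a4 beats it against every remaining row (A: 6>3, B: 3>1, C: 6>4, D: 7>6, E: 6>1).
Row C is eliminated: A beats it against every remaining column (a1: 8>4, a2: 7>3, a4: 9>7, a5: 6>3).
For Alice, A strictly dominates D on the remaining columns (a1: 8>6, a2: 7>6, a4: 9>3, a5: 6>4); eliminate D.
Column a4 is eliminated: a2 beats it against every remaining row (A: 7>6, B: 8>3, E: 8>6).
Among the remaining strategies, none is strictly dominated by another pure strategy of the same player, so the elimination stops.
Surviving strategies — Alice: {A, B, E}; Bob: {a1, a2, a5}.

A, B, E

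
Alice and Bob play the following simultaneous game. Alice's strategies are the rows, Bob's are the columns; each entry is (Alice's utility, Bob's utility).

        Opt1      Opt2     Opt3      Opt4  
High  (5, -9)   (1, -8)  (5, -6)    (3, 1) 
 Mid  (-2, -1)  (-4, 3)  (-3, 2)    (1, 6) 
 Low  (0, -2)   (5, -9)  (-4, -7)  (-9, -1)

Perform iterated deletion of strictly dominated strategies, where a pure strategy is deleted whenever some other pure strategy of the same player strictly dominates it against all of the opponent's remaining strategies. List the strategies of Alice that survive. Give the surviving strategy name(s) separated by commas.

For Alice, High strictly dominates Mid on the remaining columns (Opt1: 5>-2, Opt2: 1>-4, Opt3: 5>-3, Opt4: 3>1); eliminate Mid.
For Bob, Opt4 strictly dominates Opt1 on the remaining rows (High: 1>-9, Low: -1>-2); eliminate Opt1.
Column Opt2 is eliminated: Opt3 beats it against every remaining row (High: -6>-8, Low: -7>-9).
Alice's strategy Low is strictly dominated by High (Opt3: 5>-4, Opt4: 3>-9) and is removed.
Column Opt3 is eliminated: Opt4 beats it against every remaining row (High: 1>-6).
Among the remaining strategies, none is strictly dominated by another pure strategy of the same player, so the elimination stops.
Surviving strategies — Alice: {High}; Bob: {Opt4}.

High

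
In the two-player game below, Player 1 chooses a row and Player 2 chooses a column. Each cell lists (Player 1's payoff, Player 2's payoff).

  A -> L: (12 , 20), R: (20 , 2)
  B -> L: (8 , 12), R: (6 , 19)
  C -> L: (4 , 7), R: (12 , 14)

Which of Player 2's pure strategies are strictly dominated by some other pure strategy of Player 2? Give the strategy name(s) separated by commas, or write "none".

none

L is not dominated — it holds its own against R at A (20>2).
R: no other strategy beats it everywhere (L at B (19>12)).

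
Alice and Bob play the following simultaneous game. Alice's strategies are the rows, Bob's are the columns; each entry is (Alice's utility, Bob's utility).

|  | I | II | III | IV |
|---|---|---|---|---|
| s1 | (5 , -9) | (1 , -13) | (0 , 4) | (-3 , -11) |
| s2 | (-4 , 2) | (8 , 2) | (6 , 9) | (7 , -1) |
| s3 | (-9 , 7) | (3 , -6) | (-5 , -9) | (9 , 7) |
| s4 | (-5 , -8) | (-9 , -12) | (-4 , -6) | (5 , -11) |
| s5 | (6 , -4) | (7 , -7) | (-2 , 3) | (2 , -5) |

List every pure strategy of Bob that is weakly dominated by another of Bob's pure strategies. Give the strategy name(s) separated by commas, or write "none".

Nothing dominates I: II at s1 (-9>-13); III at s3 (7>-9); IV at s1 (-9>-11).
II: dominated, since I does at least as well everywhere (s1: -9>-13, s2: 2=2, s3: 7>-6, s4: -8>-12, s5: -4>-7).
Nothing dominates III: I at s1 (4>-9); II at s1 (4>-13); IV at s1 (4>-11).
IV: dominated, since I does at least as well everywhere (s1: -9>-11, s2: 2>-1, s3: 7=7, s4: -8>-11, s5: -4>-5).

II, IV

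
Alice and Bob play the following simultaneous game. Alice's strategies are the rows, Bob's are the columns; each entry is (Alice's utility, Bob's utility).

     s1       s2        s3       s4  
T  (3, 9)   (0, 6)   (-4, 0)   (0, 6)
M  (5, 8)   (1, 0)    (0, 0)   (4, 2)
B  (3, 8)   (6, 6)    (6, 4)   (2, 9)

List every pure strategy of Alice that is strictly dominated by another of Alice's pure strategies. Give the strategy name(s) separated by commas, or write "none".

T: dominated, since M does at least as well everywhere (s1: 5>3, s2: 1>0, s3: 0>-4, s4: 4>0).
M: no other strategy beats it everywhere (T at s1 (5>3); B at s1 (5>3)).
B is not dominated — it holds its own against T at s1 (3=3); M at s2 (6>1).

T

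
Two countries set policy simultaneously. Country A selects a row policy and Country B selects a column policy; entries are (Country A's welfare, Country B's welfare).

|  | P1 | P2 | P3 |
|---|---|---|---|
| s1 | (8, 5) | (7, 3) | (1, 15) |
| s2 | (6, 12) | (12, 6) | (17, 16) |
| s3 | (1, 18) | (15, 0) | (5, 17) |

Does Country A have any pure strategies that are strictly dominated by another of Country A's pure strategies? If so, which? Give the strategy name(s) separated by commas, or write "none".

s1 is not dominated — it holds its own against s2 at P1 (8>6); s3 at P1 (8>1).
s2: no other strategy beats it everywhere (s1 at P2 (12>7); s3 at P1 (6>1)).
s3 is not dominated — it holds its own against s1 at P2 (15>7); s2 at P2 (15>12).

none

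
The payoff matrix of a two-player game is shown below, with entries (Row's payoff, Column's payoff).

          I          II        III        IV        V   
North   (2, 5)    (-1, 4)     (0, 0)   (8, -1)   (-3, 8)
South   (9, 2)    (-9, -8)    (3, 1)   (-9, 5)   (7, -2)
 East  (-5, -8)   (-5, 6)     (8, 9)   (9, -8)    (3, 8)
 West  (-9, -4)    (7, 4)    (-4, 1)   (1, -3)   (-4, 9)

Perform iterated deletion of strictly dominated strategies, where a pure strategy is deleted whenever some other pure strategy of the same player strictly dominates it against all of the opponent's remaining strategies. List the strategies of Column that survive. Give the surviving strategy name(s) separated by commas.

I, III, IV, V

Column II is eliminated: V beats it against every remaining row (North: 8>4, South: -2>-8, East: 8>6, West: 9>4).
Row's strategy West is strictly dominated by North (I: 2>-9, III: 0>-4, IV: 8>1, V: -3>-4) and is removed.
Among the remaining strategies, none is strictly dominated by another pure strategy of the same player, so the elimination stops.
Surviving strategies — Row: {North, South, East}; Column: {I, III, IV, V}.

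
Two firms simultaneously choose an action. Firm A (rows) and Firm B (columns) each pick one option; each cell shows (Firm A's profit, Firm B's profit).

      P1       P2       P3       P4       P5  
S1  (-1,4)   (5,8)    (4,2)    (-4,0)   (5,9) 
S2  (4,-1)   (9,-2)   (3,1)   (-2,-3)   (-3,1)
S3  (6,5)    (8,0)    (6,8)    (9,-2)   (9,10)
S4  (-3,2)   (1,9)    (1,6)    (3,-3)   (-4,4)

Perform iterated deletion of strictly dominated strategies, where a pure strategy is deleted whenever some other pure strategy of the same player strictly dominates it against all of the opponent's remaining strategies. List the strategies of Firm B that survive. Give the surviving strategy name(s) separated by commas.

P5

For Firm A, S3 strictly dominates S1 on the remaining columns (P1: 6>-1, P2: 8>5, P3: 6>4, P4: 9>-4, P5: 9>5); eliminate S1.
Firm A's strategy S4 is strictly dominated by S3 (P1: 6>-3, P2: 8>1, P3: 6>1, P4: 9>3, P5: 9>-4) and is removed.
Firm B's strategy P1 is strictly dominated by P3 (S2: 1>-1, S3: 8>5) and is removed.
Firm B's strategy P2 is strictly dominated by P3 (S2: 1>-2, S3: 8>0) and is removed.
Row S2 is eliminated: S3 beats it against every remaining column (P3: 6>3, P4: 9>-2, P5: 9>-3).
For Firm B, P5 strictly dominates P3 on the remaining rows (S3: 10>8); eliminate P3.
Column P4 is eliminated: P5 beats it against every remaining row (S3: 10>-2).
Among the remaining strategies, none is strictly dominated by another pure strategy of the same player, so the elimination stops.
Surviving strategies — Firm A: {S3}; Firm B: {P5}.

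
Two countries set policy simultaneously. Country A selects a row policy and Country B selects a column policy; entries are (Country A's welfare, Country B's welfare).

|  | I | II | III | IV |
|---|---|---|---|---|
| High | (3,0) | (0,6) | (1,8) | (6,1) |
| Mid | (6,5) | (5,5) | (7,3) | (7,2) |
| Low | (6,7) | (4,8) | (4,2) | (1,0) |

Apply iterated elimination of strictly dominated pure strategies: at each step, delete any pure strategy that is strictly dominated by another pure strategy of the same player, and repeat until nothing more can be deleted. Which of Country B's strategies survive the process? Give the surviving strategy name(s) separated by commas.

Row High is eliminated: Mid beats it against every remaining column (I: 6>3, II: 5>0, III: 7>1, IV: 7>6).
Country B's strategy III is strictly dominated by I (Mid: 5>3, Low: 7>2) and is removed.
Country B's strategy IV is strictly dominated by I (Mid: 5>2, Low: 7>0) and is removed.
Among the remaining strategies, none is strictly dominated by another pure strategy of the same player, so the elimination stops.
Surviving strategies — Country A: {Mid, Low}; Country B: {I, II}.

I, II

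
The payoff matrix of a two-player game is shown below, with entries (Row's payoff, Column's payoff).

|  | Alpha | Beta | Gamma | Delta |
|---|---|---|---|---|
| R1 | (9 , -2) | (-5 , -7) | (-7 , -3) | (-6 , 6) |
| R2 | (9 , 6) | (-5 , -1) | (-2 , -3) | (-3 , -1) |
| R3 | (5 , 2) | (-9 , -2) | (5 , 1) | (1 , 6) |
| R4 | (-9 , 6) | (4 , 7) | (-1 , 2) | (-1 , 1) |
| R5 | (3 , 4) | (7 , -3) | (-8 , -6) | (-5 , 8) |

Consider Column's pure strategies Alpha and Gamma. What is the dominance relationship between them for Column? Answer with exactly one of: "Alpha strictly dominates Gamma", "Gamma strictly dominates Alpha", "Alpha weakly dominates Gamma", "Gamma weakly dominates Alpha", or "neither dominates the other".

Alpha strictly dominates Gamma

Alpha's payoffs vs Gamma's, by Row's action — R1: -2>-3, R2: 6>-3, R3: 2>1, R4: 6>2, R5: 4>-6.
Alpha gives a strictly higher payoff against every action of Row, so Alpha strictly dominates Gamma.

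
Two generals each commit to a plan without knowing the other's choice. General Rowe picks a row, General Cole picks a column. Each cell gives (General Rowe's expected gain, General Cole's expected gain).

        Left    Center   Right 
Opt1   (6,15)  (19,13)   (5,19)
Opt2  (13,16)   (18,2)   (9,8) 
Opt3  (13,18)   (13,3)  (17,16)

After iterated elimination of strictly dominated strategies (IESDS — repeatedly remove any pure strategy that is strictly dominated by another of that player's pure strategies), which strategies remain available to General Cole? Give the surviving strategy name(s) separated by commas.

Left

General Cole's strategy Center is strictly dominated by Left (Opt1: 15>13, Opt2: 16>2, Opt3: 18>3) and is removed.
General Rowe's strategy Opt1 is strictly dominated by Opt2 (Left: 13>6, Right: 9>5) and is removed.
General Cole's strategy Right is strictly dominated by Left (Opt2: 16>8, Opt3: 18>16) and is removed.
Among the remaining strategies, none is strictly dominated by another pure strategy of the same player, so the elimination stops.
Surviving strategies — General Rowe: {Opt2, Opt3}; General Cole: {Left}.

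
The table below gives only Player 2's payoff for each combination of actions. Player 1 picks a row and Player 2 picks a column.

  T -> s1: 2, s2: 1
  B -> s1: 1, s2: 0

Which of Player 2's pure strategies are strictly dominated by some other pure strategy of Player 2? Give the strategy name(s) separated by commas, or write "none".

s2

s1: no other strategy beats it everywhere (s2 at T (2>1)).
s2 is strictly dominated by s1 (T: 2>1, B: 1>0).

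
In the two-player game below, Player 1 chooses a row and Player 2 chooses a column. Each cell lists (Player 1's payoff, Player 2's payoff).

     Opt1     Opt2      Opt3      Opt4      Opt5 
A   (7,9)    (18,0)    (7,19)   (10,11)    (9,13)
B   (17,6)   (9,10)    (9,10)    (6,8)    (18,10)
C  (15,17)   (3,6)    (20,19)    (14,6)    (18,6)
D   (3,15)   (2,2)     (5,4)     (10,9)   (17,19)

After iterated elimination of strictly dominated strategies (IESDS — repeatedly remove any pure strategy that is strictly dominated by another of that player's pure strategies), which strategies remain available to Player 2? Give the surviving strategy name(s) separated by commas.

Opt2, Opt3, Opt5

For Player 1, C strictly dominates D on the remaining columns (Opt1: 15>3, Opt2: 3>2, Opt3: 20>5, Opt4: 14>10, Opt5: 18>17); eliminate D.
Column Opt1 is eliminated: Opt3 beats it against every remaining row (A: 19>9, B: 10>6, C: 19>17).
For Player 2, Opt3 strictly dominates Opt4 on the remaining rows (A: 19>11, B: 10>8, C: 19>6); eliminate Opt4.
Among the remaining strategies, none is strictly dominated by another pure strategy of the same player, so the elimination stops.
Surviving strategies — Player 1: {A, B, C}; Player 2: {Opt2, Opt3, Opt5}.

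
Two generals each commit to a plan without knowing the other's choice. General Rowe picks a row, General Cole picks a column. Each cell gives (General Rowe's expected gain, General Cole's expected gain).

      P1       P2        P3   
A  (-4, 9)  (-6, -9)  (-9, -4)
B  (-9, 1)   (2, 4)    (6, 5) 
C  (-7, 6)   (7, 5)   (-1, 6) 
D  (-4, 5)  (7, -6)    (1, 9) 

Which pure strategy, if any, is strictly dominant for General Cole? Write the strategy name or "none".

P1 fails to dominate P2 at B (1<4).
P2 fails to dominate P1 at A (-9<9).
P3 fails to dominate P1 at A (-4<9).
No single strategy dominates all the others.

none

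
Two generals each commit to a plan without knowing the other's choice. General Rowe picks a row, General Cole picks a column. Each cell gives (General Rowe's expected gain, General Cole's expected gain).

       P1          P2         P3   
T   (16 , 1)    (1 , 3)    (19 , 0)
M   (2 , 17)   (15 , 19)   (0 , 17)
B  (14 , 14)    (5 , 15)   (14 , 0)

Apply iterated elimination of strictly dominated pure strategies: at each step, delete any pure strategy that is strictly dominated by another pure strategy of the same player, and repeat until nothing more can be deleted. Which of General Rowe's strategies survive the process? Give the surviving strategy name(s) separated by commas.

M

For General Cole, P2 strictly dominates P1 on the remaining rows (T: 3>1, M: 19>17, B: 15>14); eliminate P1.
Column P3 is eliminated: P2 beats it against every remaining row (T: 3>0, M: 19>17, B: 15>0).
General Rowe's strategy T is strictly dominated by M (P2: 15>1) and is removed.
Row B is eliminated: M beats it against every remaining column (P2: 15>5).
Among the remaining strategies, none is strictly dominated by another pure strategy of the same player, so the elimination stops.
Surviving strategies — General Rowe: {M}; General Cole: {P2}.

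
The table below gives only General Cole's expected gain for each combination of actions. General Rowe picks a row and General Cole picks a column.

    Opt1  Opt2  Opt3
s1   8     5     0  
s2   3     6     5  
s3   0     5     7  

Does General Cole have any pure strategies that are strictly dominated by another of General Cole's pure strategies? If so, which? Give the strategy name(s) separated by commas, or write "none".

none

Opt1 is not dominated — it holds its own against Opt2 at s1 (8>5); Opt3 at s1 (8>0).
Opt2: no other strategy beats it everywhere (Opt1 at s2 (6>3); Opt3 at s1 (5>0)).
Opt3: no other strategy beats it everywhere (Opt1 at s2 (5>3); Opt2 at s3 (7>5)).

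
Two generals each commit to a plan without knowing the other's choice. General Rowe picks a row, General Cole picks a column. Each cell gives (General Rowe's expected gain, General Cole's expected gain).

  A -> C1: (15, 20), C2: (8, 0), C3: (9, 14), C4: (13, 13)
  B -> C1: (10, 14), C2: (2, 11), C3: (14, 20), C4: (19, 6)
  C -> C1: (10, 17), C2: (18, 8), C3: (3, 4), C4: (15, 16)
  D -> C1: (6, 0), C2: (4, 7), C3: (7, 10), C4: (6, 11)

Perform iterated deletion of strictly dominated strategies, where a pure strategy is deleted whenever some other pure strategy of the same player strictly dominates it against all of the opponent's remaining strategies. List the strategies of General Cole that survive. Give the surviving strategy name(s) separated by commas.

C1, C3

Row D is eliminated: A beats it against every remaining column (C1: 15>6, C2: 8>4, C3: 9>7, C4: 13>6).
For General Cole, C1 strictly dominates C2 on the remaining rows (A: 20>0, B: 14>11, C: 17>8); eliminate C2.
Column C4 is eliminated: C1 beats it against every remaining row (A: 20>13, B: 14>6, C: 17>16).
Row C is eliminated: A beats it against every remaining column (C1: 15>10, C3: 9>3).
Among the remaining strategies, none is strictly dominated by another pure strategy of the same player, so the elimination stops.
Surviving strategies — General Rowe: {A, B}; General Cole: {C1, C3}.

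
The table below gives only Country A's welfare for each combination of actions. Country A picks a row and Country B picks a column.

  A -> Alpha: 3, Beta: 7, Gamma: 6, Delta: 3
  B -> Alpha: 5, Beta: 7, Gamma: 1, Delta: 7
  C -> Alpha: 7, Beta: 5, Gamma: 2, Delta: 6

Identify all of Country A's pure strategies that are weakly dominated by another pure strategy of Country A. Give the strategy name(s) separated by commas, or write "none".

none

Nothing dominates A: B at Gamma (6>1); C at Beta (7>5).
B: no other strategy beats it everywhere (A at Alpha (5>3); C at Beta (7>5)).
Nothing dominates C: A at Alpha (7>3); B at Alpha (7>5).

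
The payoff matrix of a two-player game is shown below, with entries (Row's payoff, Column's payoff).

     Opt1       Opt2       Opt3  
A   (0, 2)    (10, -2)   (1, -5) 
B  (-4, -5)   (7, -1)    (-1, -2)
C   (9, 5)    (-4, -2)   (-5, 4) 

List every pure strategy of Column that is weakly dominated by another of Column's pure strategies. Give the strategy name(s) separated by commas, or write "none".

Nothing dominates Opt1: Opt2 at A (2>-2); Opt3 at A (2>-5).
Opt2: no other strategy beats it everywhere (Opt1 at B (-1>-5); Opt3 at A (-2>-5)).
Opt3 is not dominated — it holds its own against Opt1 at B (-2>-5); Opt2 at C (4>-2).

none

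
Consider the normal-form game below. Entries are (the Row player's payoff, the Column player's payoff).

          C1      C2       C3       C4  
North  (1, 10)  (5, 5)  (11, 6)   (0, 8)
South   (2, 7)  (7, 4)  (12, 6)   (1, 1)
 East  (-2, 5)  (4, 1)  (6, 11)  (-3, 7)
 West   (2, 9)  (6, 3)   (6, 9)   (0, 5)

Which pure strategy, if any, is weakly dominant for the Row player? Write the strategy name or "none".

South vs North: C1: 2>1, C2: 7>5, C3: 12>11, C4: 1>0.
South vs East: C1: 2>-2, C2: 7>4, C3: 12>6, C4: 1>-3.
South vs West: C1: 2=2, C2: 7>6, C3: 12>6, C4: 1>0.
South is at least as good as every other strategy against every opponent action, so it is weakly dominant.

South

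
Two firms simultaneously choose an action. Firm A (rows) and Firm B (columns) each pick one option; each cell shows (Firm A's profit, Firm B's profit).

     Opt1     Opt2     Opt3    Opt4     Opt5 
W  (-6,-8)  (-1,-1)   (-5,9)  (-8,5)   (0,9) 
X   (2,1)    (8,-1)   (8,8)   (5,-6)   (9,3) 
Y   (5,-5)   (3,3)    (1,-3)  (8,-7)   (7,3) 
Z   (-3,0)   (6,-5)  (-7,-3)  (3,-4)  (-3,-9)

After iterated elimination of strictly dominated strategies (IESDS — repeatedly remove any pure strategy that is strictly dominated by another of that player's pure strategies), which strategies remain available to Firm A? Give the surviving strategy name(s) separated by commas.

For Firm A, X strictly dominates W on the remaining columns (Opt1: 2>-6, Opt2: 8>-1, Opt3: 8>-5, Opt4: 5>-8, Opt5: 9>0); eliminate W.
For Firm A, X strictly dominates Z on the remaining columns (Opt1: 2>-3, Opt2: 8>6, Opt3: 8>-7, Opt4: 5>3, Opt5: 9>-3); eliminate Z.
For Firm B, Opt3 strictly dominates Opt1 on the remaining rows (X: 8>1, Y: -3>-5); eliminate Opt1.
For Firm B, Opt2 strictly dominates Opt4 on the remaining rows (X: -1>-6, Y: 3>-7); eliminate Opt4.
Row Y is eliminated: X beats it against every remaining column (Opt2: 8>3, Opt3: 8>1, Opt5: 9>7).
Firm B's strategy Opt2 is strictly dominated by Opt3 (X: 8>-1) and is removed.
Column Opt5 is eliminated: Opt3 beats it against every remaining row (X: 8>3).
Among the remaining strategies, none is strictly dominated by another pure strategy of the same player, so the elimination stops.
Surviving strategies — Firm A: {X}; Firm B: {Opt3}.

X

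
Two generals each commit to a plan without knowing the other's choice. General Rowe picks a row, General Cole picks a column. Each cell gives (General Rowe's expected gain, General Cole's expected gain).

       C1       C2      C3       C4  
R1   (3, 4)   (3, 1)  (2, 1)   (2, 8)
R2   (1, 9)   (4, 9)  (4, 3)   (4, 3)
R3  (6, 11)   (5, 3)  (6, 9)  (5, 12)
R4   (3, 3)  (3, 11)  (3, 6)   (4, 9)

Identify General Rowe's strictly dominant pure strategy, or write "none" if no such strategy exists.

R3

R3 vs R1: C1: 6>3, C2: 5>3, C3: 6>2, C4: 5>2.
R3 vs R2: C1: 6>1, C2: 5>4, C3: 6>4, C4: 5>4.
R3 vs R4: C1: 6>3, C2: 5>3, C3: 6>3, C4: 5>4.
R3 strictly beats every other strategy against every opponent action, so it is strictly dominant.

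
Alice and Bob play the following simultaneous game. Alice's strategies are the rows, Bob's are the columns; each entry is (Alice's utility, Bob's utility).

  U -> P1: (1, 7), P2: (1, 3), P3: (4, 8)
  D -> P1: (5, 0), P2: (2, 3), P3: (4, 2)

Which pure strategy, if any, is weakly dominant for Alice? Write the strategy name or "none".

D vs U: P1: 5>1, P2: 2>1, P3: 4=4.
D is at least as good as every other strategy against every opponent action, so it is weakly dominant.

D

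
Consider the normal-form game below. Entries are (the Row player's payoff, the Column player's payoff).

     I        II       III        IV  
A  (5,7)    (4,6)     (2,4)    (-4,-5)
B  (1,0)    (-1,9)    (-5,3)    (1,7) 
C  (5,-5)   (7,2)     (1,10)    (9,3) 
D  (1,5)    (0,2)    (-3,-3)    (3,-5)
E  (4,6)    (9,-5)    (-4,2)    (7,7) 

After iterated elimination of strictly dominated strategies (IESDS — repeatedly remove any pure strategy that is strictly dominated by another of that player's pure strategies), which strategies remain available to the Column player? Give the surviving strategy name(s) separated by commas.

The Row player's strategy B is strictly dominated by C (I: 5>1, II: 7>-1, III: 1>-5, IV: 9>1) and is removed.
Row D is eliminated: C beats it against every remaining column (I: 5>1, II: 7>0, III: 1>-3, IV: 9>3).
Among the remaining strategies, none is strictly dominated by another pure strategy of the same player, so the elimination stops.
Surviving strategies — the Row player: {A, C, E}; the Column player: {I, II, III, IV}.

I, II, III, IV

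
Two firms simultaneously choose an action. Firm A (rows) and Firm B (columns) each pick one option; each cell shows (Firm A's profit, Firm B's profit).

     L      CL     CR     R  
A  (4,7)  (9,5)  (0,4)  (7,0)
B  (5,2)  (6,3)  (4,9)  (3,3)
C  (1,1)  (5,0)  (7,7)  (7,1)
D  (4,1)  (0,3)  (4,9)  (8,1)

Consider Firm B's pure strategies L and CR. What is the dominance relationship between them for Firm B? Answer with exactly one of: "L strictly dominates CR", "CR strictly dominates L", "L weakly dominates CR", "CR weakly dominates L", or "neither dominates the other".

Compare L to CR across every action of Firm A: A: 7>4, B: 2<9, C: 1<7, D: 1<9.
L does better at A but worse at B, C, D; neither strategy dominates the other.

neither dominates the other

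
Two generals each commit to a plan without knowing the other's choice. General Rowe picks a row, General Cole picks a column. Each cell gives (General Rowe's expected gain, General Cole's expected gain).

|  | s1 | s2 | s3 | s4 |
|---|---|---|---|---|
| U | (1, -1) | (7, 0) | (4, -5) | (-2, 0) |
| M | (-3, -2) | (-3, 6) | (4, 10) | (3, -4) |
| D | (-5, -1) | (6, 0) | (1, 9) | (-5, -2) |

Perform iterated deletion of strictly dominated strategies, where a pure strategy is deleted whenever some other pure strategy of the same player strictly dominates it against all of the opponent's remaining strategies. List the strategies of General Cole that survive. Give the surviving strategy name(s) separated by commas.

General Rowe's strategy D is strictly dominated by U (s1: 1>-5, s2: 7>6, s3: 4>1, s4: -2>-5) and is removed.
For General Cole, s2 strictly dominates s1 on the remaining rows (U: 0>-1, M: 6>-2); eliminate s1.
Among the remaining strategies, none is strictly dominated by another pure strategy of the same player, so the elimination stops.
Surviving strategies — General Rowe: {U, M}; General Cole: {s2, s3, s4}.

s2, s3, s4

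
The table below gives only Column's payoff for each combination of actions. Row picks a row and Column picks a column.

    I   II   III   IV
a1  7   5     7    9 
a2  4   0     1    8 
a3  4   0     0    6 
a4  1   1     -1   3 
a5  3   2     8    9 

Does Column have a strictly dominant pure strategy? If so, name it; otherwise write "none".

IV

IV vs I: a1: 9>7, a2: 8>4, a3: 6>4, a4: 3>1, a5: 9>3.
IV vs II: a1: 9>5, a2: 8>0, a3: 6>0, a4: 3>1, a5: 9>2.
IV vs III: a1: 9>7, a2: 8>1, a3: 6>0, a4: 3>-1, a5: 9>8.
IV strictly beats every other strategy against every opponent action, so it is strictly dominant.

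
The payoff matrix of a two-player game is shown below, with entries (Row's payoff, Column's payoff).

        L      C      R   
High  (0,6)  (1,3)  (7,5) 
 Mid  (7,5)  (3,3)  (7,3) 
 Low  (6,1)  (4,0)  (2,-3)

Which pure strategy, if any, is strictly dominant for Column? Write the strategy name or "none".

L

L vs C: High: 6>3, Mid: 5>3, Low: 1>0.
L vs R: High: 6>5, Mid: 5>3, Low: 1>-3.
L strictly beats every other strategy against every opponent action, so it is strictly dominant.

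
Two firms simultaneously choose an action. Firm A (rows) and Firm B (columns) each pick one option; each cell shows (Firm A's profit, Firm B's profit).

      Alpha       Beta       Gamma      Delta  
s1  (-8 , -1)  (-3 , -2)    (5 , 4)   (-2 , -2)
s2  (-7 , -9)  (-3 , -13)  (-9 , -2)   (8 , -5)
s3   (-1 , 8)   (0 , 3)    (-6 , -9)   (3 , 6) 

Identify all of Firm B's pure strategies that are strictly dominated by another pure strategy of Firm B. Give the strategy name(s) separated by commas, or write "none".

Beta

Alpha: no other strategy beats it everywhere (Beta at s1 (-1>-2); Gamma at s3 (8>-9); Delta at s1 (-1>-2)).
Beta: dominated, since Alpha does at least as well everywhere (s1: -1>-2, s2: -9>-13, s3: 8>3).
Nothing dominates Gamma: Alpha at s1 (4>-1); Beta at s1 (4>-2); Delta at s1 (4>-2).
Delta is not dominated — it holds its own against Alpha at s2 (-5>-9); Beta at s1 (-2=-2); Gamma at s3 (6>-9).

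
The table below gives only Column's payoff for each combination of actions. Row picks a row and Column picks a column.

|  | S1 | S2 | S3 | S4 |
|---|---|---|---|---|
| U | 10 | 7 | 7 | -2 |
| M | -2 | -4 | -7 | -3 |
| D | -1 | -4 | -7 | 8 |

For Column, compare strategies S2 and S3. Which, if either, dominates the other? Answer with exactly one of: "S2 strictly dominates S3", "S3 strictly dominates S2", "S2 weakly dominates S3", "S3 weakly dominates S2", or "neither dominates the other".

Compare S2 to S3 across each choice by Row: U: 7=7, M: -4>-7, D: -4>-7.
S2 is at least as good everywhere and strictly better somewhere (tied only at U), so S2 weakly but not strictly dominates S3.

S2 weakly dominates S3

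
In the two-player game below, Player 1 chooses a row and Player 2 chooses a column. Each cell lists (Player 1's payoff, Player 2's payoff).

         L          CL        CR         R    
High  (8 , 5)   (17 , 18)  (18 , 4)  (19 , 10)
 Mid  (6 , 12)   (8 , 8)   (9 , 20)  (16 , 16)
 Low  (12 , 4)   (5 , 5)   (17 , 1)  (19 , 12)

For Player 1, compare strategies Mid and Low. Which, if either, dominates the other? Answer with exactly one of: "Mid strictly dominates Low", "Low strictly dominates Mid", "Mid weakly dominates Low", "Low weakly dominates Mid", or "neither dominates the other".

neither dominates the other

Mid's payoffs vs Low's, by Player 2's action — L: 6<12, CL: 8>5, CR: 9<17, R: 16<19.
Mid does better at CL but worse at L, CR, R; neither strategy dominates the other.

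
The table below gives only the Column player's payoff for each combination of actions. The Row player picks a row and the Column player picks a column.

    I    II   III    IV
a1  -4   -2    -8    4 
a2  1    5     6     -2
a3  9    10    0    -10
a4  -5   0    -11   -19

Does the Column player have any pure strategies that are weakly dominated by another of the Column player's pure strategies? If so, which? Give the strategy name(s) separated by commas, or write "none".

I is weakly dominated by II (a1: -2>-4, a2: 5>1, a3: 10>9, a4: 0>-5).
Nothing dominates II: I at a1 (-2>-4); III at a1 (-2>-8); IV at a2 (5>-2).
Nothing dominates III: I at a2 (6>1); II at a2 (6>5); IV at a2 (6>-2).
IV: no other strategy beats it everywhere (I at a1 (4>-4); II at a1 (4>-2); III at a1 (4>-8)).

I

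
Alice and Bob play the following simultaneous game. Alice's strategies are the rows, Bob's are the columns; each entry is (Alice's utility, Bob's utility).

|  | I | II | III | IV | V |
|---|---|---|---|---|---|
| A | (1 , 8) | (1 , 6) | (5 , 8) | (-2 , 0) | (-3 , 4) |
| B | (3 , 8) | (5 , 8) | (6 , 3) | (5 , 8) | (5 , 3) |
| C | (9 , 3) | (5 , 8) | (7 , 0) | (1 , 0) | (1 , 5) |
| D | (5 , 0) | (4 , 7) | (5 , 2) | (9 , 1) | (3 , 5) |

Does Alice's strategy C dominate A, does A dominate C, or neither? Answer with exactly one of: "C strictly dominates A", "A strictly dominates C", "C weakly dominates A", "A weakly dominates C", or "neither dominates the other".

C's payoffs vs A's, by Bob's action — I: 9>1, II: 5>1, III: 7>5, IV: 1>-2, V: 1>-3.
C gives a strictly higher payoff against each choice by Bob, so C strictly dominates A.

C strictly dominates A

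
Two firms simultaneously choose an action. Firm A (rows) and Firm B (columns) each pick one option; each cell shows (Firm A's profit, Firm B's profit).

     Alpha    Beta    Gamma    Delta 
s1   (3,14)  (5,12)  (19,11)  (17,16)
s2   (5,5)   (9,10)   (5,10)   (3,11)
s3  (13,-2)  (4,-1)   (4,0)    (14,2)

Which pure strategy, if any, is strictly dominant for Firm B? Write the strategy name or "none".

Delta vs Alpha: s1: 16>14, s2: 11>5, s3: 2>-2.
Delta vs Beta: s1: 16>12, s2: 11>10, s3: 2>-1.
Delta vs Gamma: s1: 16>11, s2: 11>10, s3: 2>0.
Delta strictly beats every other strategy against every opponent action, so it is strictly dominant.

Delta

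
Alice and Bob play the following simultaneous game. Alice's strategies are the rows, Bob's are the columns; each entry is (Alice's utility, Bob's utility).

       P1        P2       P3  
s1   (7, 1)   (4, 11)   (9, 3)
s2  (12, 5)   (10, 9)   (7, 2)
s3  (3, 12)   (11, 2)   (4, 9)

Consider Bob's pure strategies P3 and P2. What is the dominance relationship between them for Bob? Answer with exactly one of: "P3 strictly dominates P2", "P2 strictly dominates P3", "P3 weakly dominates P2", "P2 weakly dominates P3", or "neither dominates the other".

P3's payoffs vs P2's, by Alice's action — s1: 3<11, s2: 2<9, s3: 9>2.
P3 does better at s3 but worse at s1, s2; neither strategy dominates the other.

neither dominates the other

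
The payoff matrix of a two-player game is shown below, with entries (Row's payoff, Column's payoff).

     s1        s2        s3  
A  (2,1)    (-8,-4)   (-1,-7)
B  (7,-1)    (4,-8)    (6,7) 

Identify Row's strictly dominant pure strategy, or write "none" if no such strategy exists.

B

B vs A: s1: 7>2, s2: 4>-8, s3: 6>-1.
B strictly beats every other strategy against every opponent action, so it is strictly dominant.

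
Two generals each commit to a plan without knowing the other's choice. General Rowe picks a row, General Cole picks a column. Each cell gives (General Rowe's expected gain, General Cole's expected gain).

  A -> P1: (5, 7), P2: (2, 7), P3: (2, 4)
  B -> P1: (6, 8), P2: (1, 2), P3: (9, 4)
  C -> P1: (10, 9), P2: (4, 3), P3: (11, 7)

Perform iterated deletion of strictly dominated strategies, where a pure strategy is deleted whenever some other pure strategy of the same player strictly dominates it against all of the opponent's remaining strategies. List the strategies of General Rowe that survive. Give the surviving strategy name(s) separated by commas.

Row A is eliminated: C beats it against every remaining column (P1: 10>5, P2: 4>2, P3: 11>2).
For General Rowe, C strictly dominates B on the remaining columns (P1: 10>6, P2: 4>1, P3: 11>9); eliminate B.
General Cole's strategy P2 is strictly dominated by P1 (C: 9>3) and is removed.
Column P3 is eliminated: P1 beats it against every remaining row (C: 9>7).
Among the remaining strategies, none is strictly dominated by another pure strategy of the same player, so the elimination stops.
Surviving strategies — General Rowe: {C}; General Cole: {P1}.

C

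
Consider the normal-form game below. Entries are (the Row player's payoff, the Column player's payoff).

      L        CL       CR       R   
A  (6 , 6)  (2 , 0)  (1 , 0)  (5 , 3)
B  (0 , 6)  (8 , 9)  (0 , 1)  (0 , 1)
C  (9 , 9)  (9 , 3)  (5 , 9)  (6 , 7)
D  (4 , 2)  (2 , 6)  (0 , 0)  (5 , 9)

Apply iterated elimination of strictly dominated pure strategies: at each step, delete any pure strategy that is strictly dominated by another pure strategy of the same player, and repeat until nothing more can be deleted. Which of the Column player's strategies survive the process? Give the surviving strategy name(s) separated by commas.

The Row player's strategy A is strictly dominated by C (L: 9>6, CL: 9>2, CR: 5>1, R: 6>5) and is removed.
Row B is eliminated: C beats it against every remaining column (L: 9>0, CL: 9>8, CR: 5>0, R: 6>0).
For the Row player, C strictly dominates D on the remaining columns (L: 9>4, CL: 9>2, CR: 5>0, R: 6>5); eliminate D.
The Column player's strategy CL is strictly dominated by L (C: 9>3) and is removed.
For the Column player, L strictly dominates R on the remaining rows (C: 9>7); eliminate R.
Among the remaining strategies, none is strictly dominated by another pure strategy of the same player, so the elimination stops.
Surviving strategies — the Row player: {C}; the Column player: {L, CR}.

L, CR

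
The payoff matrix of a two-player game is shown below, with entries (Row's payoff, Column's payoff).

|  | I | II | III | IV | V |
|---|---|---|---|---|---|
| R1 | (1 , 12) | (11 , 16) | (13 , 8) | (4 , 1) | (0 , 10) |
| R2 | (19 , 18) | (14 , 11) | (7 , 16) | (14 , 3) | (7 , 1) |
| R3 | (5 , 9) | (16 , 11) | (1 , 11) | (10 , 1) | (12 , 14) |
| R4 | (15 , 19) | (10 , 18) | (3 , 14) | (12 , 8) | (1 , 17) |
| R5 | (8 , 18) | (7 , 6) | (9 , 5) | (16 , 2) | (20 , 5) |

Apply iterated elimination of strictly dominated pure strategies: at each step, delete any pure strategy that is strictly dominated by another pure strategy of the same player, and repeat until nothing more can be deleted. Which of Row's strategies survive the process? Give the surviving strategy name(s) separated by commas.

Row R4 is eliminated: R2 beats it against every remaining column (I: 19>15, II: 14>10, III: 7>3, IV: 14>12, V: 7>1).
Column's strategy IV is strictly dominated by I (R1: 12>1, R2: 18>3, R3: 9>1, R5: 18>2) and is removed.
Among the remaining strategies, none is strictly dominated by another pure strategy of the same player, so the elimination stops.
Surviving strategies — Row: {R1, R2, R3, R5}; Column: {I, II, III, V}.

R1, R2, R3, R5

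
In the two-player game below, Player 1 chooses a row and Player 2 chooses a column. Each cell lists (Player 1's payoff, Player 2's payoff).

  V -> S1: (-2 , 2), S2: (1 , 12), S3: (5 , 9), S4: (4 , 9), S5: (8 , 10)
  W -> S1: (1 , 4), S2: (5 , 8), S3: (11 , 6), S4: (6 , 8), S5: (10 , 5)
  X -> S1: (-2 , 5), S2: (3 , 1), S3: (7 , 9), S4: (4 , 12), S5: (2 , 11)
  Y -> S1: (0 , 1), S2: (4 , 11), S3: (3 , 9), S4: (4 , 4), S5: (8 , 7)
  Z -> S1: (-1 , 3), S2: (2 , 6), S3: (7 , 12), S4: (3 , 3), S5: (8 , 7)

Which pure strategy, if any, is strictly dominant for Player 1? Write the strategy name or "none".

W vs V: S1: 1>-2, S2: 5>1, S3: 11>5, S4: 6>4, S5: 10>8.
W vs X: S1: 1>-2, S2: 5>3, S3: 11>7, S4: 6>4, S5: 10>2.
W vs Y: S1: 1>0, S2: 5>4, S3: 11>3, S4: 6>4, S5: 10>8.
W vs Z: S1: 1>-1, S2: 5>2, S3: 11>7, S4: 6>3, S5: 10>8.
W strictly beats every other strategy against every opponent action, so it is strictly dominant.

W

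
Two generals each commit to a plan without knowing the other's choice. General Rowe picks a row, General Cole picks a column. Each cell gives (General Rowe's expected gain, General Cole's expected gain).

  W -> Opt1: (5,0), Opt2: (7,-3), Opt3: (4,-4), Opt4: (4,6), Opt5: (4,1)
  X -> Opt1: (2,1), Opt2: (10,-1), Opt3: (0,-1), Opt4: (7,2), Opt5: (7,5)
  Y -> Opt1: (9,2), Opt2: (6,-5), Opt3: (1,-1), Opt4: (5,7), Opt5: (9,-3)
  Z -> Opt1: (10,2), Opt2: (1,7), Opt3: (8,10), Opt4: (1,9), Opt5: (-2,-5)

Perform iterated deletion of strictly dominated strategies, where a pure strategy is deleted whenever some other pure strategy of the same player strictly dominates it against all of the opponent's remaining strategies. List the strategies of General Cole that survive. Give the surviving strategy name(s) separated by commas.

General Cole's strategy Opt1 is strictly dominated by Opt4 (W: 6>0, X: 2>1, Y: 7>2, Z: 9>2) and is removed.
Column Opt2 is eliminated: Opt4 beats it against every remaining row (W: 6>-3, X: 2>-1, Y: 7>-5, Z: 9>7).
Among the remaining strategies, none is strictly dominated by another pure strategy of the same player, so the elimination stops.
Surviving strategies — General Rowe: {W, X, Y, Z}; General Cole: {Opt3, Opt4, Opt5}.

Opt3, Opt4, Opt5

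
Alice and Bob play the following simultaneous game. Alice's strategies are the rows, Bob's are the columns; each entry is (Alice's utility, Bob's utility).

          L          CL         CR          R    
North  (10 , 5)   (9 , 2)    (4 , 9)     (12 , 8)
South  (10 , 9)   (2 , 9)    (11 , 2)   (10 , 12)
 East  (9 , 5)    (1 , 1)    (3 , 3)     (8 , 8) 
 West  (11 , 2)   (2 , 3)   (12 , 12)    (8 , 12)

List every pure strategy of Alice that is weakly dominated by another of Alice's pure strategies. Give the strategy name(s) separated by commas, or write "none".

North is not dominated — it holds its own against South at CL (9>2); East at L (10>9); West at CL (9>2).
Nothing dominates South: North at CR (11>4); East at L (10>9); West at R (10>8).
North weakly dominates East — L: 10>9, CL: 9>1, CR: 4>3, R: 12>8.
Nothing dominates West: North at L (11>10); South at L (11>10); East at L (11>9).

East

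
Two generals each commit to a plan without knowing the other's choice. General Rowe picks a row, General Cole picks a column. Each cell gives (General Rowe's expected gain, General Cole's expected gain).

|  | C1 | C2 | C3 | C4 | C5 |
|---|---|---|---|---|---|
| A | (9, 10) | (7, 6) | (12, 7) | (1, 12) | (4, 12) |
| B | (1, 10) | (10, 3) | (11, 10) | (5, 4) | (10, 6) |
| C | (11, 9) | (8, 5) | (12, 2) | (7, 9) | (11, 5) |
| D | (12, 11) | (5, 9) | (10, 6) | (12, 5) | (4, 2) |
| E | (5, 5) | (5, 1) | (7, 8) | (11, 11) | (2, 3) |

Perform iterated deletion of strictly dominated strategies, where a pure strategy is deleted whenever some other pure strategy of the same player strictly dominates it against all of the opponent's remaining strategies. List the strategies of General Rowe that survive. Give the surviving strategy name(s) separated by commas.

For General Cole, C1 strictly dominates C2 on the remaining rows (A: 10>6, B: 10>3, C: 9>5, D: 11>9, E: 5>1); eliminate C2.
General Rowe's strategy B is strictly dominated by C (C1: 11>1, C3: 12>11, C4: 7>5, C5: 11>10) and is removed.
For General Rowe, D strictly dominates E on the remaining columns (C1: 12>5, C3: 10>7, C4: 12>11, C5: 4>2); eliminate E.
General Cole's strategy C3 is strictly dominated by C1 (A: 10>7, C: 9>2, D: 11>6) and is removed.
General Rowe's strategy A is strictly dominated by C (C1: 11>9, C4: 7>1, C5: 11>4) and is removed.
Column C5 is eliminated: C1 beats it against every remaining row (C: 9>5, D: 11>2).
Row C is eliminated: D beats it against every remaining column (C1: 12>11, C4: 12>7).
General Cole's strategy C4 is strictly dominated by C1 (D: 11>5) and is removed.
Among the remaining strategies, none is strictly dominated by another pure strategy of the same player, so the elimination stops.
Surviving strategies — General Rowe: {D}; General Cole: {C1}.

D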